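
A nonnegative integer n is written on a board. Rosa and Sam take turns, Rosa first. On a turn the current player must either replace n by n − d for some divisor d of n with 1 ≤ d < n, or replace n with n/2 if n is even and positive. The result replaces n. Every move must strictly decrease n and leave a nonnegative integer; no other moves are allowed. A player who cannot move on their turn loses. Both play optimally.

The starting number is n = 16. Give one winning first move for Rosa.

Move to 15.

Classify positions by backward induction: terminal positions (no move available) are L. From any other position, the mover wins iff some move reaches an L.
n=0: no move → L
n=1: no move → L
n=2: W (go to 1, an L position)
n=3: L (sole option 2(W) is W)
n=4: W (go to 3, an L position)
n=5: L (sole option 4(W) is W)
n=6: W (go to 3, an L position)
n=7: L (sole option 6(W) is W)
n=8: W (go to 7, an L position)
n=9: L (options 6(W), 8(W) are all W)
n=10: W (go to 5, an L position)
n=11: L (sole option 10(W) is W)
n=12: W (go to 9, an L position)
n=13: L (sole option 12(W) is W)
n=14: W (go to 7, an L position)
n=15: L (options 10(W), 12(W), 14(W) are all W)
n=16: W (go to 15, an L position)
From 16, the L positions reachable in one move are: 15.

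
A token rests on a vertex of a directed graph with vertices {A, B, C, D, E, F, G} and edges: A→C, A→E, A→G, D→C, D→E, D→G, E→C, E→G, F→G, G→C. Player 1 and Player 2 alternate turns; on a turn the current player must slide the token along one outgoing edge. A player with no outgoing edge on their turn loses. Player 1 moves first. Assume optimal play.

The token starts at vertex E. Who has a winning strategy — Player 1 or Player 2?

Label each position W (a win for the player to move) or L (a loss). A position with no legal move is L; any other position is W exactly when some move reaches an L, and L when every move reaches a W.
Every edge goes from a vertex to one that appears earlier in the order C, B, G, E, D, A, F, so processing vertices in that order labels each vertex after all of its successors.
C: no outgoing edge → L
B: no outgoing edge → L
G: reaches L-position C → W
E: reaches L-position C → W
D: reaches L-position C → W
A: reaches L-position C → W
F: only reaches G(W), which is W → L
The starting position E is W: Player 1 should move to C, handing over an L position.

Player 1 wins.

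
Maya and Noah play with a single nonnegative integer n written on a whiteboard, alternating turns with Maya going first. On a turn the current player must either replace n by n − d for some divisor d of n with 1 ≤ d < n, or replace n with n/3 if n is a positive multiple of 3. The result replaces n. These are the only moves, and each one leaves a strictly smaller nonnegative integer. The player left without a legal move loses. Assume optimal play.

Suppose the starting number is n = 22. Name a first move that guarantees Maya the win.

Positions with no move are L. A position that does have a move is losing for the player to move precisely when every available move leads to a winning position for the opponent. Fill in the labels:
n=0: no move → L
n=1: no move → L
n=2: can move to 1, which is L ⇒ W
n=3: can move to 1, which is L ⇒ W
n=4: moves to 2(W), 3(W); every one is W ⇒ L
n=5: can move to 4, which is L ⇒ W
n=6: can move to 4, which is L ⇒ W
n=7: the only move is to 6(W), a W ⇒ L
n=8: can move to 4, which is L ⇒ W
n=9: moves to 3(W), 6(W), 8(W); every one is W ⇒ L
n=10: can move to 9, which is L ⇒ W
n=11: the only move is to 10(W), a W ⇒ L
n=12: can move to 4, which is L ⇒ W
n=13: the only move is to 12(W), a W ⇒ L
n=14: can move to 7, which is L ⇒ W
n=15: moves to 5(W), 10(W), 12(W), 14(W); every one is W ⇒ L
n=16: can move to 15, which is L ⇒ W
n=17: the only move is to 16(W), a W ⇒ L
n=18: can move to 9, which is L ⇒ W
n=19: the only move is to 18(W), a W ⇒ L
n=20: can move to 15, which is L ⇒ W
n=21: can move to 7, which is L ⇒ W
n=22: can move to 11, which is L ⇒ W
From 22, the L positions reachable in one move are: 11.

Move to 11.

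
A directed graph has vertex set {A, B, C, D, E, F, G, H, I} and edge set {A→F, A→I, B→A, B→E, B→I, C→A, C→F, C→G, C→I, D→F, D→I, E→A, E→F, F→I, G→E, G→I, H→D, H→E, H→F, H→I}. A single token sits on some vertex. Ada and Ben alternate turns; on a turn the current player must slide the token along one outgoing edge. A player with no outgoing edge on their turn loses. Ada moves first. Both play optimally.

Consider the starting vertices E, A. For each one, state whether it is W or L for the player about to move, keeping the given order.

E: L, A: W

Build the W/L table. Terminal = L. A non-terminal position is W if it has a move to some L; otherwise it is L.
Every edge goes from a vertex to one that appears earlier in the order I, F, A, E, G, C, D, H, B, so processing vertices in that order labels each vertex after all of its successors.
I: no outgoing edge → L
F: can move to I, which is L ⇒ W
A: can move to I, which is L ⇒ W
E: moves to A(W), F(W); every one is W ⇒ L
G: can move to E, which is L ⇒ W
C: can move to I, which is L ⇒ W
D: can move to I, which is L ⇒ W
H: can move to E, which is L ⇒ W
B: can move to E, which is L ⇒ W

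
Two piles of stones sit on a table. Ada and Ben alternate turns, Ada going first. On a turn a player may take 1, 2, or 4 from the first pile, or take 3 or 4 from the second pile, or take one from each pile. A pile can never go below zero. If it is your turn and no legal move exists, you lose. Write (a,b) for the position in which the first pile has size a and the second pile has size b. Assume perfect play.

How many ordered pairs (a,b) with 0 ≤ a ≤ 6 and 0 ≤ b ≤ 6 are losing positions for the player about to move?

17

Positions with no move are L. A position that does have a move is losing for the player to move precisely when every available move leads to a winning position for the opponent. Fill in the labels:
Every move lowers a or b (never raises either), so fill the grid row by row in increasing a, and left to right within a row: each cell's successors are then already labelled.
      b=0  b=1  b=2  b=3  b=4  b=5  b=6
a=0:    L    L    L    W    W    W    W
a=1:    W    W    W    W    L    L    L
a=2:    W    W    W    L    W    W    W
a=3:    L    L    L    W    W    W    W
a=4:    W    W    W    W    L    L    L
a=5:    W    W    W    L    W    W    W
a=6:    L    L    L    W    W    W    W
Cells with no legal move (terminal, hence L): (0,0), (0,1), (0,2).
The remaining L cells, each justified by listing all of its moves:
(1,4): L (options (0,4)(W), (1,1)(W), (1,0)(W), (0,3)(W) are all W)
(1,5): L (options (0,5)(W), (1,2)(W), (1,1)(W), (0,4)(W) are all W)
(1,6): L (options (0,6)(W), (1,3)(W), (1,2)(W), (0,5)(W) are all W)
(2,3): L (options (1,3)(W), (0,3)(W), (2,0)(W), (1,2)(W) are all W)
(3,0): L (options (2,0)(W), (1,0)(W) are all W)
(3,1): L (options (2,1)(W), (1,1)(W), (2,0)(W) are all W)
(3,2): L (options (2,2)(W), (1,2)(W), (2,1)(W) are all W)
(4,4): L (options (3,4)(W), (2,4)(W), (0,4)(W), (4,1)(W), (4,0)(W), (3,3)(W) are all W)
(4,5): L (options (3,5)(W), (2,5)(W), (0,5)(W), (4,2)(W), (4,1)(W), (3,4)(W) are all W)
(4,6): L (options (3,6)(W), (2,6)(W), (0,6)(W), (4,3)(W), (4,2)(W), (3,5)(W) are all W)
(5,3): L (options (4,3)(W), (3,3)(W), (1,3)(W), (5,0)(W), (4,2)(W) are all W)
(6,0): L (options (5,0)(W), (4,0)(W), (2,0)(W) are all W)
(6,1): L (options (5,1)(W), (4,1)(W), (2,1)(W), (5,0)(W) are all W)
(6,2): L (options (5,2)(W), (4,2)(W), (2,2)(W), (5,1)(W) are all W)
Every other cell has at least one move into one of the L cells above, so it is W.
L cells per row: a=0: 3, a=1: 3, a=2: 1, a=3: 3, a=4: 3, a=5: 1, a=6: 3; total 17.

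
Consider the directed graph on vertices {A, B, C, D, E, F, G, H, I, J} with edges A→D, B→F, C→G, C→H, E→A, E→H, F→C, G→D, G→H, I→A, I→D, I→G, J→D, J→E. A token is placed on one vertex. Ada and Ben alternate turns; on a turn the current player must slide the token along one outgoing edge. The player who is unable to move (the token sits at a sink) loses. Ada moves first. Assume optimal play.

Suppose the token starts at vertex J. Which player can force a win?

Positions with no move are L. A position that does have a move is losing for the player to move precisely when every available move leads to a winning position for the opponent. Fill in the labels:
Every edge goes from a vertex to one that appears earlier in the order H, D, G, A, C, I, F, B, E, J, so processing vertices in that order labels each vertex after all of its successors.
H: no outgoing edge → L
D: no outgoing edge → L
G: reaches L-position D → W
A: reaches L-position D → W
C: reaches L-position H → W
I: reaches L-position D → W
F: only reaches C(W), which is W → L
B: reaches L-position F → W
E: reaches L-position H → W
J: reaches L-position D → W
From J Ada can move to D, reaching an L position.

Ada wins.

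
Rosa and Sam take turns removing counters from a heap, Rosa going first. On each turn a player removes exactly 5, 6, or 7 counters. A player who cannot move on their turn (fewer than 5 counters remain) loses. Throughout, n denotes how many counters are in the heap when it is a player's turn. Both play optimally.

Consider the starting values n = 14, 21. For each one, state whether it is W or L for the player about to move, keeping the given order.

Positions with no move are L. A position that does have a move is losing for the player to move precisely when every available move leads to a winning position for the opponent. Fill in the labels:
n=0: no move → L
n=1: no move → L
n=2: no move → L
n=3: no move → L
n=4: no move → L
n=5: can move to 0, which is L ⇒ W
n=6: can move to 1, which is L ⇒ W
n=7: can move to 2, which is L ⇒ W
n=8: can move to 3, which is L ⇒ W
n=9: can move to 4, which is L ⇒ W
n=10: can move to 4, which is L ⇒ W
n=11: can move to 4, which is L ⇒ W
n=12: moves to 7(W), 6(W), 5(W); every one is W ⇒ L
n=13: moves to 8(W), 7(W), 6(W); every one is W ⇒ L
n=14: moves to 9(W), 8(W), 7(W); every one is W ⇒ L
n=15: moves to 10(W), 9(W), 8(W); every one is W ⇒ L
n=16: moves to 11(W), 10(W), 9(W); every one is W ⇒ L
n=17: can move to 12, which is L ⇒ W
n=18: can move to 13, which is L ⇒ W
n=19: can move to 14, which is L ⇒ W
n=20: can move to 15, which is L ⇒ W
n=21: can move to 16, which is L ⇒ W

14: L, 21: W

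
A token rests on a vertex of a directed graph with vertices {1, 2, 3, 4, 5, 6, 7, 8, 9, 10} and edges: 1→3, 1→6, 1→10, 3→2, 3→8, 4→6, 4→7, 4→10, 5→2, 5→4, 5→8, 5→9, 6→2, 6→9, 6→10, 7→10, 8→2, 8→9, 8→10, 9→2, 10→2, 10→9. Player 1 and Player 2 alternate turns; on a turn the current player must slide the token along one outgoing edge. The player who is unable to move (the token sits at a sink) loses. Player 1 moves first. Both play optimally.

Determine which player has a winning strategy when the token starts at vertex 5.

Player 1 wins.

Use the standard recursion: the mover loses at a terminal position; elsewhere, the mover wins exactly when some move hands the opponent an L position.
Every edge goes from a vertex to one that appears earlier in the order 2, 9, 10, 6, 8, 7, 4, 3, 5, 1, so processing vertices in that order labels each vertex after all of its successors.
2: no outgoing edge → L
9: →2(L), so W
10: →2(L), so W
6: →2(L), so W
8: →2(L), so W
7: →10(W) only, which is W, so L
4: →7(L), so W
3: →2(L), so W
5: →2(L), so W
1: →3(W), 6(W), 10(W) — all W, so L
The starting position 5 is W: Player 1 should move to 2, handing over an L position.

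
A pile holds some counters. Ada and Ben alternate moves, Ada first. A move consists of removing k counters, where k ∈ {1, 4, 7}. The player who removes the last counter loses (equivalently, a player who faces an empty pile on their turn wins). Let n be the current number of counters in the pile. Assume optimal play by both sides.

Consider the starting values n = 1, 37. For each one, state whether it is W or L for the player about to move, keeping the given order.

Label each position W (a win for the player to move) or L (a loss). A position with no legal move is W; any other position is W exactly when some move reaches an L, and L when every move reaches a W.
n=0: no move; the opponent has just taken the last counter and therefore loses → W
n=1: only reaches 0(W), which is W → L
n=2: reaches L-position 1 → W
n=3: only reaches 2(W), which is W → L
n=4: reaches L-position 3 → W
n=5: reaches L-position 1 → W
n=6: only reaches 5(W), 2(W), all W → L
n=7: reaches L-position 6 → W
n=8: reaches L-position 1 → W
n=9: only reaches 8(W), 5(W), 2(W), all W → L
n=10: reaches L-position 9 → W
n=11: only reaches 10(W), 7(W), 4(W), all W → L
n=12: reaches L-position 11 → W
n=13: reaches L-position 9 → W
n=14: only reaches 13(W), 10(W), 7(W), all W → L
n=15: reaches L-position 14 → W
n=16: reaches L-position 9 → W
n=17: only reaches 16(W), 13(W), 10(W), all W → L
n=18: reaches L-position 17 → W
n=19: only reaches 18(W), 15(W), 12(W), all W → L
n=20: reaches L-position 19 → W
n=21: reaches L-position 17 → W
n=22: only reaches 21(W), 18(W), 15(W), all W → L
n=23: reaches L-position 22 → W
n=24: reaches L-position 17 → W
n=25: only reaches 24(W), 21(W), 18(W), all W → L
n=26: reaches L-position 25 → W
n=27: only reaches 26(W), 23(W), 20(W), all W → L
n=28: reaches L-position 27 → W
n=29: reaches L-position 25 → W
n=30: only reaches 29(W), 26(W), 23(W), all W → L
n=31: reaches L-position 30 → W
n=32: reaches L-position 25 → W
n=33: only reaches 32(W), 29(W), 26(W), all W → L
n=34: reaches L-position 33 → W
n=35: only reaches 34(W), 31(W), 28(W), all W → L
n=36: reaches L-position 35 → W
n=37: reaches L-position 33 → W

1: L, 37: W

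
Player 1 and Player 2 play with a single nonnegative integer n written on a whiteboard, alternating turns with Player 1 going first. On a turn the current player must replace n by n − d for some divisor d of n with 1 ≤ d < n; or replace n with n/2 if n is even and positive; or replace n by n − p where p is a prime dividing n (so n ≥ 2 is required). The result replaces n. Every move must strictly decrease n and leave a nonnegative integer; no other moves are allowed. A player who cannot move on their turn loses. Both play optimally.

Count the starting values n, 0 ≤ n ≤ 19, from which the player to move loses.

5

Build the W/L table. Terminal = L. A non-terminal position is W if it has a move to some L; otherwise it is L.
n=0: no move → L
n=1: no move → L
n=2: →0(L), so W
n=3: →0(L), so W
n=4: →2(W), 3(W) — all W, so L
n=5: →0(L), so W
n=6: →4(L), so W
n=7: →0(L), so W
n=8: →4(L), so W
n=9: →6(W), 8(W) — all W, so L
n=10: →9(L), so W
n=11: →0(L), so W
n=12: →9(L), so W
n=13: →0(L), so W
n=14: →7(W), 12(W), 13(W) — all W, so L
n=15: →14(L), so W
n=16: →14(L), so W
n=17: →0(L), so W
n=18: →9(L), so W
n=19: →0(L), so W
L entries with 0 ≤ n ≤ 19: n = 0, 1, 4, 9, 14; that makes 5.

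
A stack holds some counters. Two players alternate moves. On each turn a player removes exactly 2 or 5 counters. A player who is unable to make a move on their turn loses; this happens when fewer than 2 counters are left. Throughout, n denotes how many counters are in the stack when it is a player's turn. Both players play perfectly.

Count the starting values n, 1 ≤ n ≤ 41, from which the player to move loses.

Work bottom-up. With no move the player to move loses. Otherwise the position is W if at least one move leads to an L position for the opponent, and L if every move leads to a W.
n=0: no move → L
n=1: no move → L
n=2: →0(L), so W
n=3: →1(L), so W
n=4: →2(W) only, which is W, so L
n=5: →0(L), so W
n=6: →4(L), so W
n=7: →5(W), 2(W) — all W, so L
n=8: →6(W), 3(W) — all W, so L
n=9: →7(L), so W
n=10: →8(L), so W
n=11: →9(W), 6(W) — all W, so L
n=12: →7(L), so W
n=13: →11(L), so W
n=14: →12(W), 9(W) — all W, so L
n=15: →13(W), 10(W) — all W, so L
n=16: →14(L), so W
n=17: →15(L), so W
n=18: →16(W), 13(W) — all W, so L
n=19: →14(L), so W
n=20: →18(L), so W
n=21: →19(W), 16(W) — all W, so L
n=22: →20(W), 17(W) — all W, so L
n=23: →21(L), so W
n=24: →22(L), so W
n=25: →23(W), 20(W) — all W, so L
n=26: →21(L), so W
n=27: →25(L), so W
n=28: →26(W), 23(W) — all W, so L
n=29: →27(W), 24(W) — all W, so L
n=30: →28(L), so W
n=31: →29(L), so W
n=32: →30(W), 27(W) — all W, so L
n=33: →28(L), so W
n=34: →32(L), so W
n=35: →33(W), 30(W) — all W, so L
n=36: →34(W), 31(W) — all W, so L
n=37: →35(L), so W
n=38: →36(L), so W
n=39: →37(W), 34(W) — all W, so L
n=40: →35(L), so W
n=41: →39(L), so W
L entries with 1 ≤ n ≤ 41 (n=0 is outside the asked range and is not counted): n = 1, 4, 7, 8, 11, 14, 15, 18, 21, 22, 25, 28, 29, 32, 35, 36, 39; that makes 17.

17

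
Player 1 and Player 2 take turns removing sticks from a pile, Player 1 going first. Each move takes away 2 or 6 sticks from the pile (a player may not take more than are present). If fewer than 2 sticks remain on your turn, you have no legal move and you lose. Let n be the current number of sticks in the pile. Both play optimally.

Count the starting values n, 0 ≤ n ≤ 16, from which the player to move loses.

9

Build the W/L table. Terminal = L. A non-terminal position is W if it has a move to some L; otherwise it is L.
n=0: no move → L
n=1: no move → L
n=2: W (go to 0, an L position)
n=3: W (go to 1, an L position)
n=4: L (sole option 2(W) is W)
n=5: L (sole option 3(W) is W)
n=6: W (go to 4, an L position)
n=7: W (go to 5, an L position)
n=8: L (options 6(W), 2(W) are all W)
n=9: L (options 7(W), 3(W) are all W)
n=10: W (go to 8, an L position)
n=11: W (go to 9, an L position)
n=12: L (options 10(W), 6(W) are all W)
n=13: L (options 11(W), 7(W) are all W)
n=14: W (go to 12, an L position)
n=15: W (go to 13, an L position)
n=16: L (options 14(W), 10(W) are all W)
L entries with 0 ≤ n ≤ 16: n = 0, 1, 4, 5, 8, 9, 12, 13, 16; that makes 9.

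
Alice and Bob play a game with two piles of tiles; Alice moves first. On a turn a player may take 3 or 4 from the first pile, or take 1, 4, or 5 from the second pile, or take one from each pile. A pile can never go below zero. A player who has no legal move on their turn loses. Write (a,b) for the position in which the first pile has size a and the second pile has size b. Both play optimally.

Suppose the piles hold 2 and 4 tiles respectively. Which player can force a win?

Alice wins.

Build the W/L table. Terminal = L. A non-terminal position is W if it has a move to some L; otherwise it is L.
No move ever increases a pile, so every position that can arise here has a ≤ 2 and b ≤ 4; it is enough to label the cells with 0 ≤ a ≤ 2 and 0 ≤ b ≤ 4.
Every move lowers a or b (never raises either), so fill the grid row by row in increasing a, and left to right within a row: each cell's successors are then already labelled.
      b=0  b=1  b=2  b=3  b=4
a=0:    L    W    L    W    W
a=1:    L    W    L    W    W
a=2:    L    W    L    W    W
Cells with no legal move (terminal, hence L): (0,0), (1,0), (2,0).
The remaining L cells, each justified by listing all of its moves:
(0,2): only reaches (0,1)(W), which is W → L
(1,2): only reaches (1,1)(W), (0,1)(W), all W → L
(2,2): only reaches (2,1)(W), (1,1)(W), all W → L
Every other cell has at least one move into one of the L cells above, so it is W.
From (2,4) Alice can move to (2,0), reaching an L position.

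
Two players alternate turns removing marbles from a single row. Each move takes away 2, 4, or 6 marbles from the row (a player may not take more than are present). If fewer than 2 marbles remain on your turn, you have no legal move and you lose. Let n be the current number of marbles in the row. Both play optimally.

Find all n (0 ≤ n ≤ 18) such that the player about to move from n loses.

Work bottom-up. With no move the player to move loses. Otherwise the position is W if at least one move leads to an L position for the opponent, and L if every move leads to a W.
n=0: no move → L
n=1: no move → L
n=2: can move to 0, which is L ⇒ W
n=3: can move to 1, which is L ⇒ W
n=4: can move to 0, which is L ⇒ W
n=5: can move to 1, which is L ⇒ W
n=6: can move to 0, which is L ⇒ W
n=7: can move to 1, which is L ⇒ W
n=8: moves to 6(W), 4(W), 2(W); every one is W ⇒ L
n=9: moves to 7(W), 5(W), 3(W); every one is W ⇒ L
n=10: can move to 8, which is L ⇒ W
n=11: can move to 9, which is L ⇒ W
n=12: can move to 8, which is L ⇒ W
n=13: can move to 9, which is L ⇒ W
n=14: can move to 8, which is L ⇒ W
n=15: can move to 9, which is L ⇒ W
n=16: moves to 14(W), 12(W), 10(W); every one is W ⇒ L
n=17: moves to 15(W), 13(W), 11(W); every one is W ⇒ L
n=18: can move to 16, which is L ⇒ W
The losing starting values of n are exactly the entries labelled L in this table (6 of them).

0, 1, 8, 9, 16, 17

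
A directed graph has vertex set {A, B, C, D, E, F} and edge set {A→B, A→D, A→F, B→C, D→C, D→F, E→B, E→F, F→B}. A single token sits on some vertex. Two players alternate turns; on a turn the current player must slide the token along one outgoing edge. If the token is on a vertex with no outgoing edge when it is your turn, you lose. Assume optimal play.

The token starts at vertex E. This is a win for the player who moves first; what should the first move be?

Label each position W (a win for the player to move) or L (a loss). A position with no legal move is L; any other position is W exactly when some move reaches an L, and L when every move reaches a W.
Every edge goes from a vertex to one that appears earlier in the order C, B, F, E, D, A, so processing vertices in that order labels each vertex after all of its successors.
C: no outgoing edge → L
B: W (go to C, an L position)
F: L (sole option B(W) is W)
E: W (go to F, an L position)
D: W (go to F, an L position)
A: W (go to F, an L position)
From E, the L positions reachable in one move are: F.

Move to F.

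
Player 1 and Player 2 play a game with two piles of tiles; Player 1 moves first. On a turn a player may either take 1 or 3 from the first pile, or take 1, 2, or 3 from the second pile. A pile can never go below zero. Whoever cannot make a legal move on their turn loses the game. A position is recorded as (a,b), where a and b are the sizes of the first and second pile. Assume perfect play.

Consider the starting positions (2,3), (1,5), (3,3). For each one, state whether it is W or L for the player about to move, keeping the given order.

(2,3): W, (1,5): L, (3,3): W

Work bottom-up. With no move the player to move loses. Otherwise the position is W if at least one move leads to an L position for the opponent, and L if every move leads to a W.
No move ever increases a pile, so every position that can arise here has a ≤ 3 and b ≤ 5; it is enough to label the cells with 0 ≤ a ≤ 3 and 0 ≤ b ≤ 5.
Every move lowers a or b (never raises either), so fill the grid row by row in increasing a, and left to right within a row: each cell's successors are then already labelled.
      b=0  b=1  b=2  b=3  b=4  b=5
a=0:    L    W    W    W    L    W
a=1:    W    L    W    W    W    L
a=2:    L    W    W    W    L    W
a=3:    W    L    W    W    W    L
Cells with no legal move (terminal, hence L): (0,0).
The remaining L cells, each justified by listing all of its moves:
(0,4): moves to (0,3)(W), (0,2)(W), (0,1)(W); every one is W ⇒ L
(1,1): moves to (0,1)(W), (1,0)(W); every one is W ⇒ L
(1,5): moves to (0,5)(W), (1,4)(W), (1,3)(W), (1,2)(W); every one is W ⇒ L
(2,0): the only move is to (1,0)(W), a W ⇒ L
(2,4): moves to (1,4)(W), (2,3)(W), (2,2)(W), (2,1)(W); every one is W ⇒ L
(3,1): moves to (2,1)(W), (0,1)(W), (3,0)(W); every one is W ⇒ L
(3,5): moves to (2,5)(W), (0,5)(W), (3,4)(W), (3,3)(W), (3,2)(W); every one is W ⇒ L
Every other cell has at least one move into one of the L cells above, so it is W.
(2,3): the move to (2,0) reaches an L cell, so W
(1,5): one of the L cells justified above, so L
(3,3): the move to (3,1) reaches an L cell, so W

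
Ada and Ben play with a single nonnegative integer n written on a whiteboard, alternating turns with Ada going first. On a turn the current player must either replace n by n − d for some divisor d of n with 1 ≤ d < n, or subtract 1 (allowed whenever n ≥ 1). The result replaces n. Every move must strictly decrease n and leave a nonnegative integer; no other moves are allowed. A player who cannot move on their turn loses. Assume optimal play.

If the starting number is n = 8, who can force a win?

Ada wins.

Label each position W (a win for the player to move) or L (a loss). A position with no legal move is L; any other position is W exactly when some move reaches an L, and L when every move reaches a W.
n=0: no move → L
n=1: →0(L), so W
n=2: →1(W) only, which is W, so L
n=3: →2(L), so W
n=4: →2(L), so W
n=5: →4(W) only, which is W, so L
n=6: →5(L), so W
n=7: →6(W) only, which is W, so L
n=8: →7(L), so W
The starting position 8 is W: Ada should move to 7, handing over an L position.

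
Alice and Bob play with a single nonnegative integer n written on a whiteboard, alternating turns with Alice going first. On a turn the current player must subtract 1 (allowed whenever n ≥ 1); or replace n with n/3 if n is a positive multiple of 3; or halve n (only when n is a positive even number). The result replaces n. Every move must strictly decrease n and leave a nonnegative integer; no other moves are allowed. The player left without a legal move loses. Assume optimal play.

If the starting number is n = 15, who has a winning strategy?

Alice wins.

Work bottom-up. With no move the player to move loses. Otherwise the position is W if at least one move leads to an L position for the opponent, and L if every move leads to a W.
n=0: no move → L
n=1: can move to 0, which is L ⇒ W
n=2: the only move is to 1(W), a W ⇒ L
n=3: can move to 2, which is L ⇒ W
n=4: can move to 2, which is L ⇒ W
n=5: the only move is to 4(W), a W ⇒ L
n=6: can move to 2, which is L ⇒ W
n=7: the only move is to 6(W), a W ⇒ L
n=8: can move to 7, which is L ⇒ W
n=9: moves to 3(W), 8(W); every one is W ⇒ L
n=10: can move to 5, which is L ⇒ W
n=11: the only move is to 10(W), a W ⇒ L
n=12: can move to 11, which is L ⇒ W
n=13: the only move is to 12(W), a W ⇒ L
n=14: can move to 7, which is L ⇒ W
n=15: can move to 5, which is L ⇒ W
The starting position 15 is W: Alice should move to 5, handing over an L position.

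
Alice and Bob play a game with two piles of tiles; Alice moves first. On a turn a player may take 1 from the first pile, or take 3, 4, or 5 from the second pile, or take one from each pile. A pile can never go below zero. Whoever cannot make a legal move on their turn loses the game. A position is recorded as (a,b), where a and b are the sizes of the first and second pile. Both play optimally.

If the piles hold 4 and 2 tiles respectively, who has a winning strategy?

Bob wins.

Use the standard recursion: the mover loses at a terminal position; elsewhere, the mover wins exactly when some move hands the opponent an L position.
No move ever increases a pile, so every position that can arise here has a ≤ 4 and b ≤ 2; it is enough to label the cells with 0 ≤ a ≤ 4 and 0 ≤ b ≤ 2.
Every move lowers a or b (never raises either), so fill the grid row by row in increasing a, and left to right within a row: each cell's successors are then already labelled.
      b=0  b=1  b=2
a=0:    L    L    L
a=1:    W    W    W
a=2:    L    L    L
a=3:    W    W    W
a=4:    L    L    L
Cells with no legal move (terminal, hence L): (0,0), (0,1), (0,2).
The remaining L cells, each justified by listing all of its moves:
(2,0): the only move is to (1,0)(W), a W ⇒ L
(2,1): moves to (1,1)(W), (1,0)(W); every one is W ⇒ L
(2,2): moves to (1,2)(W), (1,1)(W); every one is W ⇒ L
(4,0): the only move is to (3,0)(W), a W ⇒ L
(4,1): moves to (3,1)(W), (3,0)(W); every one is W ⇒ L
(4,2): moves to (3,2)(W), (3,1)(W); every one is W ⇒ L
Every other cell has at least one move into one of the L cells above, so it is W.
Every move from (4,2) reaches a W position, so the mover loses.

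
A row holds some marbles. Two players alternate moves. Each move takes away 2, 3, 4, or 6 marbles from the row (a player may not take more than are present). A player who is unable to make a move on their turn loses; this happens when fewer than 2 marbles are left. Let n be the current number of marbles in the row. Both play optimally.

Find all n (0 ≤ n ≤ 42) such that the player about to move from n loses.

0, 1, 8, 9, 16, 17, 24, 25, 32, 33, 40, 41

Work bottom-up. With no move the player to move loses. Otherwise the position is W if at least one move leads to an L position for the opponent, and L if every move leads to a W.
n=0: no move → L
n=1: no move → L
n=2: can move to 0, which is L ⇒ W
n=3: can move to 1, which is L ⇒ W
n=4: can move to 1, which is L ⇒ W
n=5: can move to 1, which is L ⇒ W
n=6: can move to 0, which is L ⇒ W
n=7: can move to 1, which is L ⇒ W
n=8: moves to 6(W), 5(W), 4(W), 2(W); every one is W ⇒ L
n=9: moves to 7(W), 6(W), 5(W), 3(W); every one is W ⇒ L
n=10: can move to 8, which is L ⇒ W
n=11: can move to 9, which is L ⇒ W
n=12: can move to 9, which is L ⇒ W
n=13: can move to 9, which is L ⇒ W
n=14: can move to 8, which is L ⇒ W
n=15: can move to 9, which is L ⇒ W
n=16: moves to 14(W), 13(W), 12(W), 10(W); every one is W ⇒ L
n=17: moves to 15(W), 14(W), 13(W), 11(W); every one is W ⇒ L
n=18: can move to 16, which is L ⇒ W
n=19: can move to 17, which is L ⇒ W
n=20: can move to 17, which is L ⇒ W
n=21: can move to 17, which is L ⇒ W
n=22: can move to 16, which is L ⇒ W
n=23: can move to 17, which is L ⇒ W
n=24: moves to 22(W), 21(W), 20(W), 18(W); every one is W ⇒ L
n=25: moves to 23(W), 22(W), 21(W), 19(W); every one is W ⇒ L
n=26: can move to 24, which is L ⇒ W
n=27: can move to 25, which is L ⇒ W
n=28: can move to 25, which is L ⇒ W
n=29: can move to 25, which is L ⇒ W
n=30: can move to 24, which is L ⇒ W
n=31: can move to 25, which is L ⇒ W
n=32: moves to 30(W), 29(W), 28(W), 26(W); every one is W ⇒ L
n=33: moves to 31(W), 30(W), 29(W), 27(W); every one is W ⇒ L
n=34: can move to 32, which is L ⇒ W
n=35: can move to 33, which is L ⇒ W
n=36: can move to 33, which is L ⇒ W
n=37: can move to 33, which is L ⇒ W
n=38: can move to 32, which is L ⇒ W
n=39: can move to 33, which is L ⇒ W
n=40: moves to 38(W), 37(W), 36(W), 34(W); every one is W ⇒ L
n=41: moves to 39(W), 38(W), 37(W), 35(W); every one is W ⇒ L
n=42: can move to 40, which is L ⇒ W
Reading off the rows marked L gives the requested list; there are 12 such values of n.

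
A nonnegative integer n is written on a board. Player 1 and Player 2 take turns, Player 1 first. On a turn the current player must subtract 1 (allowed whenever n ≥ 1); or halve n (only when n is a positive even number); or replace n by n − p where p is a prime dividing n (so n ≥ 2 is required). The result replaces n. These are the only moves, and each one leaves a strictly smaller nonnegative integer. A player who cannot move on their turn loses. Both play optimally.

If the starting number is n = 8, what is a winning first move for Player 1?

Move to 4.

Work bottom-up. With no move the player to move loses. Otherwise the position is W if at least one move leads to an L position for the opponent, and L if every move leads to a W.
n=0: no move → L
n=1: can move to 0, which is L ⇒ W
n=2: can move to 0, which is L ⇒ W
n=3: can move to 0, which is L ⇒ W
n=4: moves to 2(W), 3(W); every one is W ⇒ L
n=5: can move to 0, which is L ⇒ W
n=6: can move to 4, which is L ⇒ W
n=7: can move to 0, which is L ⇒ W
n=8: can move to 4, which is L ⇒ W
From 8, the L positions reachable in one move are: 4.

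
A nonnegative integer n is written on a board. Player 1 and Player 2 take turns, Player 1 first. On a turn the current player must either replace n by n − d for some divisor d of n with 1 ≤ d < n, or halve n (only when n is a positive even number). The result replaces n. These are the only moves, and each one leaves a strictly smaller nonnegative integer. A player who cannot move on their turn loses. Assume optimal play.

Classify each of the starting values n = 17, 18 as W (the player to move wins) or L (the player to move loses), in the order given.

Use the standard recursion: the mover loses at a terminal position; elsewhere, the mover wins exactly when some move hands the opponent an L position.
n=0: no move → L
n=1: no move → L
n=2: →1(L), so W
n=3: →2(W) only, which is W, so L
n=4: →3(L), so W
n=5: →4(W) only, which is W, so L
n=6: →3(L), so W
n=7: →6(W) only, which is W, so L
n=8: →7(L), so W
n=9: →6(W), 8(W) — all W, so L
n=10: →5(L), so W
n=11: →10(W) only, which is W, so L
n=12: →9(L), so W
n=13: →12(W) only, which is W, so L
n=14: →7(L), so W
n=15: →10(W), 12(W), 14(W) — all W, so L
n=16: →15(L), so W
n=17: →16(W) only, which is W, so L
n=18: →9(L), so W

17: L, 18: W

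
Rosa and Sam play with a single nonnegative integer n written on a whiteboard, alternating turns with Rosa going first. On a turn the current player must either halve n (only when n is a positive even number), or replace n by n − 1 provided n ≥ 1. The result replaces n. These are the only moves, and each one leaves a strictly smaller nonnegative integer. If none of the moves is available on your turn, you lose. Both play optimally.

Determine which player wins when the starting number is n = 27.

Sam wins.

Compute win/loss labels from the base case upward. A position with no move is L. Any other position is W if it can reach an L in one move, else L.
n=0: no move → L
n=1: →0(L), so W
n=2: →1(W) only, which is W, so L
n=3: →2(L), so W
n=4: →2(L), so W
n=5: →4(W) only, which is W, so L
n=6: →5(L), so W
n=7: →6(W) only, which is W, so L
n=8: →7(L), so W
n=9: →8(W) only, which is W, so L
n=10: →5(L), so W
n=11: →10(W) only, which is W, so L
n=12: →11(L), so W
n=13: →12(W) only, which is W, so L
n=14: →7(L), so W
n=15: →14(W) only, which is W, so L
n=16: →15(L), so W
n=17: →16(W) only, which is W, so L
n=18: →9(L), so W
n=19: →18(W) only, which is W, so L
n=20: →19(L), so W
n=21: →20(W) only, which is W, so L
n=22: →11(L), so W
n=23: →22(W) only, which is W, so L
n=24: →23(L), so W
n=25: →24(W) only, which is W, so L
n=26: →13(L), so W
n=27: →26(W) only, which is W, so L
The starting position 27 is L: whatever Rosa does, the opponent receives a W position.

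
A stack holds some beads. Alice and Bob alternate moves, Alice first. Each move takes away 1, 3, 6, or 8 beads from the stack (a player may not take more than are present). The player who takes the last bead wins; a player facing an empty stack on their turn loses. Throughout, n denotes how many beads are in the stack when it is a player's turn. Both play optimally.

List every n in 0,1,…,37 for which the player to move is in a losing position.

Work bottom-up. With no move the player to move loses. Otherwise the position is W if at least one move leads to an L position for the opponent, and L if every move leads to a W.
n=0: no move → L
n=1: →0(L), so W
n=2: →1(W) only, which is W, so L
n=3: →2(L), so W
n=4: →3(W), 1(W) — all W, so L
n=5: →4(L), so W
n=6: →0(L), so W
n=7: →4(L), so W
n=8: →2(L), so W
n=9: →8(W), 6(W), 3(W), 1(W) — all W, so L
n=10: →9(L), so W
n=11: →10(W), 8(W), 5(W), 3(W) — all W, so L
n=12: →11(L), so W
n=13: →12(W), 10(W), 7(W), 5(W) — all W, so L
n=14: →13(L), so W
n=15: →9(L), so W
n=16: →13(L), so W
n=17: →11(L), so W
n=18: →17(W), 15(W), 12(W), 10(W) — all W, so L
n=19: →18(L), so W
n=20: →19(W), 17(W), 14(W), 12(W) — all W, so L
n=21: →20(L), so W
n=22: →21(W), 19(W), 16(W), 14(W) — all W, so L
n=23: →22(L), so W
n=24: →18(L), so W
n=25: →22(L), so W
n=26: →20(L), so W
n=27: →26(W), 24(W), 21(W), 19(W) — all W, so L
n=28: →27(L), so W
n=29: →28(W), 26(W), 23(W), 21(W) — all W, so L
n=30: →29(L), so W
n=31: →30(W), 28(W), 25(W), 23(W) — all W, so L
n=32: →31(L), so W
n=33: →27(L), so W
n=34: →31(L), so W
n=35: →29(L), so W
n=36: →35(W), 33(W), 30(W), 28(W) — all W, so L
n=37: →36(L), so W
The losing starting values of n are exactly the entries labelled L in this table (13 of them).

0, 2, 4, 9, 11, 13, 18, 20, 22, 27, 29, 31, 36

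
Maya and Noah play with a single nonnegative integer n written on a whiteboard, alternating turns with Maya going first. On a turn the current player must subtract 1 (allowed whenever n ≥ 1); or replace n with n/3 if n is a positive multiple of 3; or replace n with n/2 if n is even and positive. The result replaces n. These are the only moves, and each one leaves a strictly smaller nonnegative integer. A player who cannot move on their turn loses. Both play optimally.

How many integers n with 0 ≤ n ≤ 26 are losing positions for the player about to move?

11

Classify positions by backward induction: terminal positions (no move available) are L. From any other position, the mover wins iff some move reaches an L.
n=0: no move → L
n=1: reaches L-position 0 → W
n=2: only reaches 1(W), which is W → L
n=3: reaches L-position 2 → W
n=4: reaches L-position 2 → W
n=5: only reaches 4(W), which is W → L
n=6: reaches L-position 2 → W
n=7: only reaches 6(W), which is W → L
n=8: reaches L-position 7 → W
n=9: only reaches 3(W), 8(W), all W → L
n=10: reaches L-position 5 → W
n=11: only reaches 10(W), which is W → L
n=12: reaches L-position 11 → W
n=13: only reaches 12(W), which is W → L
n=14: reaches L-position 7 → W
n=15: reaches L-position 5 → W
n=16: only reaches 8(W), 15(W), all W → L
n=17: reaches L-position 16 → W
n=18: reaches L-position 9 → W
n=19: only reaches 18(W), which is W → L
n=20: reaches L-position 19 → W
n=21: reaches L-position 7 → W
n=22: reaches L-position 11 → W
n=23: only reaches 22(W), which is W → L
n=24: reaches L-position 23 → W
n=25: only reaches 24(W), which is W → L
n=26: reaches L-position 13 → W
L entries with 0 ≤ n ≤ 26: n = 0, 2, 5, 7, 9, 11, 13, 16, 19, 23, 25; that makes 11.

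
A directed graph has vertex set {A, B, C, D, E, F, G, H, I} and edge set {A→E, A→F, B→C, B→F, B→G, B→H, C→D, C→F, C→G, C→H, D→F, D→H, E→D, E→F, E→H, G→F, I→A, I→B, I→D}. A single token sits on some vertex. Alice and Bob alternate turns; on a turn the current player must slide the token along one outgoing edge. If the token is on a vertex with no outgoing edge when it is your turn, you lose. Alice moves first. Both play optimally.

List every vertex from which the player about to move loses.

Use the standard recursion: the mover loses at a terminal position; elsewhere, the mover wins exactly when some move hands the opponent an L position.
Every edge goes from a vertex to one that appears earlier in the order F, H, D, G, C, B, E, A, I, so processing vertices in that order labels each vertex after all of its successors.
F: no outgoing edge → L
H: no outgoing edge → L
D: reaches L-position H → W
G: reaches L-position F → W
C: reaches L-position H → W
B: reaches L-position H → W
E: reaches L-position H → W
A: reaches L-position F → W
I: only reaches A(W), B(W), D(W), all W → L
Reading off the rows marked L gives the requested list; there are 3 such vertices.

F, H, I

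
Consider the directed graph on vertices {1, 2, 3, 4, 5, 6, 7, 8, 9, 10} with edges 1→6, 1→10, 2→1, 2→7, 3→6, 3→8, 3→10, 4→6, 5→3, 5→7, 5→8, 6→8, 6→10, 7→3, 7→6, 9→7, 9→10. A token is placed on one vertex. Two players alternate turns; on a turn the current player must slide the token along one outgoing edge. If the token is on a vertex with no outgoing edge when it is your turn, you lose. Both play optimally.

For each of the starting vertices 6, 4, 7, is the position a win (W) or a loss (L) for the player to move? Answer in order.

Label each position W (a win for the player to move) or L (a loss). A position with no legal move is L; any other position is W exactly when some move reaches an L, and L when every move reaches a W.
Every edge goes from a vertex to one that appears earlier in the order 10, 8, 6, 3, 4, 7, 9, 1, 5, 2, so processing vertices in that order labels each vertex after all of its successors.
10: no outgoing edge → L
8: no outgoing edge → L
6: can move to 8, which is L ⇒ W
3: can move to 8, which is L ⇒ W
4: the only move is to 6(W), a W ⇒ L
7: moves to 3(W), 6(W); every one is W ⇒ L
9: can move to 7, which is L ⇒ W
1: can move to 10, which is L ⇒ W
5: can move to 7, which is L ⇒ W
2: can move to 7, which is L ⇒ W

6: W, 4: L, 7: L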